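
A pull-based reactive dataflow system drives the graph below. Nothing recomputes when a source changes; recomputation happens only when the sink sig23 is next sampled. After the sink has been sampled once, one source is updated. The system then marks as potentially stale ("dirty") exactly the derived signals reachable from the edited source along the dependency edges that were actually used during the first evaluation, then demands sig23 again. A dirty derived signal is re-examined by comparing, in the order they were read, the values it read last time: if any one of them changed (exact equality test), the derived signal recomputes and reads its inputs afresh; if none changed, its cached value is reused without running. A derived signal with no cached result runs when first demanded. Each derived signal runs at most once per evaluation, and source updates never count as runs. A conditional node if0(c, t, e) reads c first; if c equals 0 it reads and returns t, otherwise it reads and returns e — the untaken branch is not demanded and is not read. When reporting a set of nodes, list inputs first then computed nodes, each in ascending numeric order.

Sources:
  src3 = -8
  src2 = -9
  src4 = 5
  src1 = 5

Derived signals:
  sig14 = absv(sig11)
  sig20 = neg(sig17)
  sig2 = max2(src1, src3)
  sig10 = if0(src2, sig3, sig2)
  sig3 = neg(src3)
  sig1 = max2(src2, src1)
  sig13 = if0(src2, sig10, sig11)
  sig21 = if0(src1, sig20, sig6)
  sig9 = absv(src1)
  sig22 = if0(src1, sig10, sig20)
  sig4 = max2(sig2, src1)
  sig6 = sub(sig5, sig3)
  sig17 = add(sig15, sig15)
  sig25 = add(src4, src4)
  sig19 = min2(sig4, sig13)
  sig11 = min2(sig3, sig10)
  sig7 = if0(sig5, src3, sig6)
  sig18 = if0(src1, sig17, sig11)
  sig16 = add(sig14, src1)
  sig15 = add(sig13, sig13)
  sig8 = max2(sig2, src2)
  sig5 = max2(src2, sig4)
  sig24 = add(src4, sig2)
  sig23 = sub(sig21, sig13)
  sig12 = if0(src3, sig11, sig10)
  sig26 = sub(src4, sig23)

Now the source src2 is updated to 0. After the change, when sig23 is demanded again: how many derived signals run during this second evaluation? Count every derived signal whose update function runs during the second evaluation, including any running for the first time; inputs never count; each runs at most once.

Derived signals that run: sig5, sig10, sig13, sig23 — 4 in total.
Key observation: a condition flipped, so demand moved to the other branch — sig11 is never re-examined.

First evaluation (everything demanded from the output):
  sig2 = max2(5, -8) = 5
  sig3 = neg(-8) = 8
  sig4 = max2(5, 5) = 5
  sig5 = max2(-9, 5) = 5
  sig6 = sub(5, 8) = -3
  sig10 = if0(src2=-9 -> else branch sig2) = 5
  sig11 = min2(8, 5) = 5
  sig13 = if0(src2=-9 -> else branch sig11) = 5
  sig21 = if0(src1=5 -> else branch sig6) = -3
  sig23 = sub(-3, 5) = -8

Propagation after the edit:
  sig5: runs — src2 -9->0; result 5 (same value as before).
  sig6: checked — values it read are unchanged (sig5 unchanged, sig3 unchanged); reused cached -3 without running.
  sig10: runs — src2 -9->0; result 8.
  sig11: marked dirty but never re-examined — demand shifted away from it.
  sig13: runs — src2 -9->0; result 8.
  sig21: checked — values it read are unchanged (src1 unchanged, sig6 unchanged); reused cached -3 without running.
  sig23: runs — sig13 5->8; result -11.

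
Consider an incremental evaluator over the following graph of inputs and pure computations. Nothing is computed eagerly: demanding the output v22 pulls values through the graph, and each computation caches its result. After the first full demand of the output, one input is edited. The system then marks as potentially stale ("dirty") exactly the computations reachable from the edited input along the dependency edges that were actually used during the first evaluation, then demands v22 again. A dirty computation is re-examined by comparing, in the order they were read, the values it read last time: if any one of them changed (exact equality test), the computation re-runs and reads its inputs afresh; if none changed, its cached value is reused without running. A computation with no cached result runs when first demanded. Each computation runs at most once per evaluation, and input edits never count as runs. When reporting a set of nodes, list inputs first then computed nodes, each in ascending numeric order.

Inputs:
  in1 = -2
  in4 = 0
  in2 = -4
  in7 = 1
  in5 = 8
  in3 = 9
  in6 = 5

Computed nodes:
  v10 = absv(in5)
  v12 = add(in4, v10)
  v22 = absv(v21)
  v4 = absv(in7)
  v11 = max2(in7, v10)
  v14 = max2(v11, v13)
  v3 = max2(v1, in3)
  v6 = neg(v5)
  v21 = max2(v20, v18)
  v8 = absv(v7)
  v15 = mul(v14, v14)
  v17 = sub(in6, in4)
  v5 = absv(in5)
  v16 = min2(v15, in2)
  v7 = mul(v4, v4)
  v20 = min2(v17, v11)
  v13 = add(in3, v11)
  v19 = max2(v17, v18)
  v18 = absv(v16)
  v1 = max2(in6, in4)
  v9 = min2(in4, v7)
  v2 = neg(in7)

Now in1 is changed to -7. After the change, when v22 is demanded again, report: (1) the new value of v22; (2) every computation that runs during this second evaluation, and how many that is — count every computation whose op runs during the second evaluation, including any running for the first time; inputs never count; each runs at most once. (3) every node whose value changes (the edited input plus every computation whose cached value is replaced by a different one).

v22 now evaluates to 5.
Run set: none (0 run).
Changed values: in1.
The important point: nothing the output needs ever reads in1, so the edit is invisible to it.

Initial pass — values computed on the first demand:
  v10 = absv(8) = 8
  v11 = max2(1, 8) = 8
  v13 = add(9, 8) = 17
  v14 = max2(8, 17) = 17
  v15 = mul(17, 17) = 289
  v16 = min2(289, -4) = -4
  v17 = sub(5, 0) = 5
  v18 = absv(-4) = 4
  v20 = min2(5, 8) = 5
  v21 = max2(5, 4) = 5
  v22 = absv(5) = 5

Second demand — change propagation:
  no demanded computation ever read in1, so the edit dirties nothing and nothing runs.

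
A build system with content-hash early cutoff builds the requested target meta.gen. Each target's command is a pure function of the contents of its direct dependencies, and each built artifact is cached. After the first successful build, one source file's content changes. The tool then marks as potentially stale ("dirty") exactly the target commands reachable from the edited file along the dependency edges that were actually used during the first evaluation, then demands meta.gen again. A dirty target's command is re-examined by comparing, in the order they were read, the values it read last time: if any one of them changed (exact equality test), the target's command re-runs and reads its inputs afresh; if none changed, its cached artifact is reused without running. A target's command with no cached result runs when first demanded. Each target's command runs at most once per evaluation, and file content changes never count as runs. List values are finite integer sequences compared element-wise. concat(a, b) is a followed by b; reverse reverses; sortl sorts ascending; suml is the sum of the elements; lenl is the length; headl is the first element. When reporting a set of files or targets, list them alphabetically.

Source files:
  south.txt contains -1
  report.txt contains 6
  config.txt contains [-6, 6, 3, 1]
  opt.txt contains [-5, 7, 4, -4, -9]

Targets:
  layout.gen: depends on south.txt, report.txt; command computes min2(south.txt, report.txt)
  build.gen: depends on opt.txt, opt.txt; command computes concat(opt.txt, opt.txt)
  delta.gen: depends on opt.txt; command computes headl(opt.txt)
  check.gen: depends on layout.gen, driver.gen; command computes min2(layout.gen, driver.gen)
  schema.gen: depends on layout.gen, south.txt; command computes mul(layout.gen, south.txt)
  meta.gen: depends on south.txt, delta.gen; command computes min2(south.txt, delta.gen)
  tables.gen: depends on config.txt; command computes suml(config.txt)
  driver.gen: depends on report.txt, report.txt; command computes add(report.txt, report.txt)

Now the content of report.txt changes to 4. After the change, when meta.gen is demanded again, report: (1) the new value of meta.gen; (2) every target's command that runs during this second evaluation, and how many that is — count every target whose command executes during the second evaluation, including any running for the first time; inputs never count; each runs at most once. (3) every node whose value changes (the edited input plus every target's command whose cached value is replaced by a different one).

New value of meta.gen: -5.
Target commands that run: none — 0 in total.
Values that change: report.txt.
Key observation: report.txt is never demanded by the output, so the edit triggers no recomputation at all.

First evaluation (everything demanded from the output):
  delta.gen = headl([-5, 7, 4, -4, -9]) = -5
  meta.gen = min2(-1, -5) = -5

Propagation after the edit:
  report.txt feeds no computation that the output demands — nothing is marked dirty and nothing runs.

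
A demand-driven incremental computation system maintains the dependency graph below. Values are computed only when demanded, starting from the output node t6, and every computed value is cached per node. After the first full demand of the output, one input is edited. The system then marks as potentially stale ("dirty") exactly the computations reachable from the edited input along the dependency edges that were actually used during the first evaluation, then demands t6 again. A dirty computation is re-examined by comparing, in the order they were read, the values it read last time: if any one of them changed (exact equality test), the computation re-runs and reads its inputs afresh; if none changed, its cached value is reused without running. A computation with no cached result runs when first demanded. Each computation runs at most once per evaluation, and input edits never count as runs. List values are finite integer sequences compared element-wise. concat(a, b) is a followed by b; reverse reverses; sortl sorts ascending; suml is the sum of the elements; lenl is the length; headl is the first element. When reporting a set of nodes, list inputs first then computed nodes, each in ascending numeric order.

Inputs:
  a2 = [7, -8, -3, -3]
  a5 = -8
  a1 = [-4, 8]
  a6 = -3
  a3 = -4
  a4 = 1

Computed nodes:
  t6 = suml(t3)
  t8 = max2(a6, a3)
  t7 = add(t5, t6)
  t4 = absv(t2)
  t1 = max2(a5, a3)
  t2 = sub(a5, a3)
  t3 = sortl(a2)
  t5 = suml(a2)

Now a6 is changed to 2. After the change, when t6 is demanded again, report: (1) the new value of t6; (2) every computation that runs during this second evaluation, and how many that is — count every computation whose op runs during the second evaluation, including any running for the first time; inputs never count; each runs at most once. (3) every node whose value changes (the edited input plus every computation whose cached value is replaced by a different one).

New value of t6: -7.
Computations that run: none — 0 in total.
Values that change: a6.
Key observation: a6 is never demanded by the output, so the edit triggers no recomputation at all.

First evaluation (everything demanded from the output):
  t3 = sortl([7, -8, -3, -3]) = [-8, -3, -3, 7]
  t6 = suml([-8, -3, -3, 7]) = -7

Propagation after the edit:
  a6 feeds no computation that the output demands — nothing is marked dirty and nothing runs.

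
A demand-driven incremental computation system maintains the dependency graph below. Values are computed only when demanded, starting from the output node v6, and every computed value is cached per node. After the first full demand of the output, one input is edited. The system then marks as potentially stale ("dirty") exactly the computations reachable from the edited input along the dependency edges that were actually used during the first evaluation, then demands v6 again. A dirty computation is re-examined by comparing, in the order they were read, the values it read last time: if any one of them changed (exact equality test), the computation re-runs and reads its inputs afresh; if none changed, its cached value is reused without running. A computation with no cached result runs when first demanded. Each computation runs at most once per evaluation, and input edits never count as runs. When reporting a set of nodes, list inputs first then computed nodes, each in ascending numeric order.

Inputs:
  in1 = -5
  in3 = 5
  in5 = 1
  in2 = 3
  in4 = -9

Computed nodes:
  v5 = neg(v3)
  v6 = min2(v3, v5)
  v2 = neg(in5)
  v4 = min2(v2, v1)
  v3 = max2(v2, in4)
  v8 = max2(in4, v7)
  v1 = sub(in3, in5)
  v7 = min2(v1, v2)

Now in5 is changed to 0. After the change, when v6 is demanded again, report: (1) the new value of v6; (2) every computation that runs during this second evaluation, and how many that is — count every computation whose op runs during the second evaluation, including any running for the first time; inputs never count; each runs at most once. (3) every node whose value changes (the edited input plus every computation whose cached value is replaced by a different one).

New value of v6: 0.
Computations that run: v2, v3, v5, v6 — 4 in total.
Values that change: in5, v2, v3, v5, v6.

First evaluation (everything demanded from the output):
  v2 = neg(1) = -1
  v3 = max2(-1, -9) = -1
  v5 = neg(-1) = 1
  v6 = min2(-1, 1) = -1

Propagation after the edit:
  v2: runs — in5 1->0; result 0.
  v3: runs — v2 -1->0; result 0.
  v5: runs — v3 -1->0; result 0.
  v6: runs — v3 -1->0; v5 1->0; result 0.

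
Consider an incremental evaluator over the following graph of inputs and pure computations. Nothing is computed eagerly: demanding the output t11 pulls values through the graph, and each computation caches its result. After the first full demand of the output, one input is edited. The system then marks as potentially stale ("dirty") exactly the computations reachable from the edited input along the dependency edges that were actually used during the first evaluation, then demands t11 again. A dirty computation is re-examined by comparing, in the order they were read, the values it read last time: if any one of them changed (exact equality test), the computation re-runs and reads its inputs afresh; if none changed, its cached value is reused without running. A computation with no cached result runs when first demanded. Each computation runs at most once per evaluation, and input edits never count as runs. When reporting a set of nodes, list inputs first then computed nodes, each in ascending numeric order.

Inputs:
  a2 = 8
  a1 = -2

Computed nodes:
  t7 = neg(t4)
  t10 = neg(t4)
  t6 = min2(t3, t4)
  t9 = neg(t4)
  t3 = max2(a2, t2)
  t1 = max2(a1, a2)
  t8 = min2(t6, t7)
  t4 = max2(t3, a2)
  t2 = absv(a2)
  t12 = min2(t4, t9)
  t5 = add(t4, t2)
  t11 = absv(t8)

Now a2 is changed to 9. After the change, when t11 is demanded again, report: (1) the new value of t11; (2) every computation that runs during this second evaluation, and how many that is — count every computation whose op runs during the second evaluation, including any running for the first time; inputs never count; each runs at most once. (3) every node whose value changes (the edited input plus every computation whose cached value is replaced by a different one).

t11 now evaluates to 9.
Run set: t2, t3, t4, t6, t7, t8, t11 (7 run).
Changed values: a2, t2, t3, t4, t6, t7, t8, t11.

Initial pass — values computed on the first demand:
  t2 = absv(8) = 8
  t3 = max2(8, 8) = 8
  t4 = max2(8, 8) = 8
  t6 = min2(8, 8) = 8
  t7 = neg(8) = -8
  t8 = min2(8, -8) = -8
  t11 = absv(-8) = 8

Second demand — change propagation:
  t2: re-runs because a2 8->9; new result 9.
  t3: re-runs because a2 8->9; t2 8->9; new result 9.
  t4: re-runs because t3 8->9; a2 8->9; new result 9.
  t6: re-runs because t3 8->9; t4 8->9; new result 9.
  t7: re-runs because t4 8->9; new result -9.
  t8: re-runs because t6 8->9; t7 -8->-9; new result -9.
  t11: re-runs because t8 -8->-9; new result 9.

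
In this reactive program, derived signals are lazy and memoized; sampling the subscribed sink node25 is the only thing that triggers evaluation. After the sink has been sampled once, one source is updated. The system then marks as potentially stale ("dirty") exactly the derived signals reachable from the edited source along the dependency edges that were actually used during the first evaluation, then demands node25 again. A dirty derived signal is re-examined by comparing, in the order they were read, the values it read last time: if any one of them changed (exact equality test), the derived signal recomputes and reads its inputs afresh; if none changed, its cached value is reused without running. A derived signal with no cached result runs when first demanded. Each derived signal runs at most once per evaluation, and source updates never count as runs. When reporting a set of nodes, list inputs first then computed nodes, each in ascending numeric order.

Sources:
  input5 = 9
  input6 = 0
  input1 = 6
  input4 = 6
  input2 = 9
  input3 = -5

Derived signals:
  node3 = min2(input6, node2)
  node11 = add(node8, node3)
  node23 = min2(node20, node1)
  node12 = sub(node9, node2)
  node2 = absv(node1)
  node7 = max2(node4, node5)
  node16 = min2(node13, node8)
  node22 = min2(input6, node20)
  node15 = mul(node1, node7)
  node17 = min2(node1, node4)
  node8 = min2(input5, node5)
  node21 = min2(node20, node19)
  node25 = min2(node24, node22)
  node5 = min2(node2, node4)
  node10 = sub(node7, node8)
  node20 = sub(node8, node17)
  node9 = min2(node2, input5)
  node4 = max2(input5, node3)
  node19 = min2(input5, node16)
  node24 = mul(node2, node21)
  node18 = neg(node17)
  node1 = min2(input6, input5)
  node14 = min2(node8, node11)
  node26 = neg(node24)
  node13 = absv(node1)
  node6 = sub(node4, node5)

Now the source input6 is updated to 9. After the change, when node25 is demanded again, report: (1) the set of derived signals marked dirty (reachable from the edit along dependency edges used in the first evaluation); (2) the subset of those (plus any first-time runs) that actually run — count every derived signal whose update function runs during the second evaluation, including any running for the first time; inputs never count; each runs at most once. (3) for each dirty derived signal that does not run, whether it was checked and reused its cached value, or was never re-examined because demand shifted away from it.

The edit dirties: node1, node2, node3, node4, node5, node8, node13, node16, node17, node19, node20, node21, node22, node24, node25.
14 derived signals run: node1, node2, node3, node4, node5, node8, node13, node16, node17, node19, node20, node21, node22, node24.
Cache hits after checking: node25.
Note where the cutoff bites: node25 is checked, finds nothing changed, and keeps its cache.

First demand of the output computes:
  node1 = min2(0, 9) = 0
  node2 = absv(0) = 0
  node3 = min2(0, 0) = 0
  node4 = max2(9, 0) = 9
  node5 = min2(0, 9) = 0
  node8 = min2(9, 0) = 0
  node13 = absv(0) = 0
  node16 = min2(0, 0) = 0
  node17 = min2(0, 9) = 0
  node19 = min2(9, 0) = 0
  node20 = sub(0, 0) = 0
  node21 = min2(0, 0) = 0
  node22 = min2(0, 0) = 0
  node24 = mul(0, 0) = 0
  node25 = min2(0, 0) = 0

After the edit, cleaning proceeds:
  node1: a read changed (input6 0->9) — executes, giving 9.
  node2: a read changed (node1 0->9) — executes, giving 9.
  node3: a read changed (input6 0->9; node2 0->9) — executes, giving 9.
  node4: a read changed (node3 0->9) — executes, giving 9 — identical to its old value.
  node5: a read changed (node2 0->9) — executes, giving 9.
  node8: a read changed (node5 0->9) — executes, giving 9.
  node13: a read changed (node1 0->9) — executes, giving 9.
  node16: a read changed (node13 0->9; node8 0->9) — executes, giving 9.
  node17: a read changed (node1 0->9) — executes, giving 9.
  node19: a read changed (node16 0->9) — executes, giving 9.
  node20: a read changed (node8 0->9; node17 0->9) — executes, giving 0 — identical to its old value.
  node21: a read changed (node19 0->9) — executes, giving 0 — identical to its old value.
  node22: a read changed (input6 0->9) — executes, giving 0 — identical to its old value.
  node24: a read changed (node2 0->9) — executes, giving 0 — identical to its old value.
  node25: dirty, but its reads are unchanged (node24 unchanged, node22 unchanged); cached 0 stands.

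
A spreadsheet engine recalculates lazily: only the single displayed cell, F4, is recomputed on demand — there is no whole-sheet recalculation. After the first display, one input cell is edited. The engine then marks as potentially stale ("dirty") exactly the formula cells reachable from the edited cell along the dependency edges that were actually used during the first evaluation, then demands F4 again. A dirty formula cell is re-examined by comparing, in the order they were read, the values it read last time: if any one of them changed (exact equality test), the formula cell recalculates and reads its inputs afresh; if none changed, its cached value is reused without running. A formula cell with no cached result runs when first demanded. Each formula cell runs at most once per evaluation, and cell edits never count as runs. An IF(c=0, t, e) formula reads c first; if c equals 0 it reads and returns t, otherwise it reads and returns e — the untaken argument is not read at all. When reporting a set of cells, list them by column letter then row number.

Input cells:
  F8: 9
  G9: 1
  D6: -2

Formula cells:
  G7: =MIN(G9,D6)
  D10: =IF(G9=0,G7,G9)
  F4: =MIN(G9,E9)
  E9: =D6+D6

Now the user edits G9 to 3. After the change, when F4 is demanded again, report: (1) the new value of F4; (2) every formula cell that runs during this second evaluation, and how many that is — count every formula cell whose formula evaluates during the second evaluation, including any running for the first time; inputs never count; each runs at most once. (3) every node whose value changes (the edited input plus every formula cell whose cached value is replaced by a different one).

New value of F4: -4.
Formula cells that run: F4 — 1 in total.
Values that change: G9.

First evaluation (everything demanded from the output):
  E9 = -2 + -2 = -4
  F4 = MIN(1, -4) = -4

Propagation after the edit:
  F4: runs — G9 1->3; result -4 (same value as before).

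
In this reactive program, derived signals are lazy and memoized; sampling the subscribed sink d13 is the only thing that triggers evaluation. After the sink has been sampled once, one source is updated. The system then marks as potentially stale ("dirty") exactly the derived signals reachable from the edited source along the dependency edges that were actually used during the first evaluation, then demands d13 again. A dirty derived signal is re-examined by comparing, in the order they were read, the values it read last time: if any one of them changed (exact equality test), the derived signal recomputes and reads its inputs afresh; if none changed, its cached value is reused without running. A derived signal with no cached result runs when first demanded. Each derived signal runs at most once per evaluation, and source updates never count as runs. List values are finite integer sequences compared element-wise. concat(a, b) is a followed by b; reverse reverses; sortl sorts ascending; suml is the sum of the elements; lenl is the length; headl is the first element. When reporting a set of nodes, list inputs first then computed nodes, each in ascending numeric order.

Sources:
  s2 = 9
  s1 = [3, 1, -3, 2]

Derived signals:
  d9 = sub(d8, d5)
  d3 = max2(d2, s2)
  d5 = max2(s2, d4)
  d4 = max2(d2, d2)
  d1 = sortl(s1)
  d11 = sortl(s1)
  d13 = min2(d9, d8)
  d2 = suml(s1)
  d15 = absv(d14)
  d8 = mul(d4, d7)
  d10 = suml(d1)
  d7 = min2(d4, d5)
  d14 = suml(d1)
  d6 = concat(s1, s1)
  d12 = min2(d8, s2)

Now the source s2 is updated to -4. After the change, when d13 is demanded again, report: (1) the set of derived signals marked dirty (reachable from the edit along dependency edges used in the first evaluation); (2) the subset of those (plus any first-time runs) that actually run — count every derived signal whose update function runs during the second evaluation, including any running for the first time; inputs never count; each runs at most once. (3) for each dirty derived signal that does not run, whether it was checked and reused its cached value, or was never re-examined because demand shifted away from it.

First demand of the output computes:
  d2 = suml([3, 1, -3, 2]) = 3
  d4 = max2(3, 3) = 3
  d5 = max2(9, 3) = 9
  d7 = min2(3, 9) = 3
  d8 = mul(3, 3) = 9
  d9 = sub(9, 9) = 0
  d13 = min2(0, 9) = 0

After the edit, cleaning proceeds:
  d5: a read changed (s2 9->-4) — executes, giving 3.
  d7: a read changed (d5 9->3) — executes, giving 3 — identical to its old value.
  d8: dirty, but its reads are unchanged (d4 unchanged, d7 unchanged); cached 9 stands.
  d9: a read changed (d5 9->3) — executes, giving 6.
  d13: a read changed (d9 0->6) — executes, giving 6.

Note where the cutoff bites: d8 is checked, finds nothing changed, and keeps its cache.

The edit dirties: d5, d7, d8, d9, d13.
4 derived signals run: d5, d7, d9, d13.
Cache hits after checking: d8.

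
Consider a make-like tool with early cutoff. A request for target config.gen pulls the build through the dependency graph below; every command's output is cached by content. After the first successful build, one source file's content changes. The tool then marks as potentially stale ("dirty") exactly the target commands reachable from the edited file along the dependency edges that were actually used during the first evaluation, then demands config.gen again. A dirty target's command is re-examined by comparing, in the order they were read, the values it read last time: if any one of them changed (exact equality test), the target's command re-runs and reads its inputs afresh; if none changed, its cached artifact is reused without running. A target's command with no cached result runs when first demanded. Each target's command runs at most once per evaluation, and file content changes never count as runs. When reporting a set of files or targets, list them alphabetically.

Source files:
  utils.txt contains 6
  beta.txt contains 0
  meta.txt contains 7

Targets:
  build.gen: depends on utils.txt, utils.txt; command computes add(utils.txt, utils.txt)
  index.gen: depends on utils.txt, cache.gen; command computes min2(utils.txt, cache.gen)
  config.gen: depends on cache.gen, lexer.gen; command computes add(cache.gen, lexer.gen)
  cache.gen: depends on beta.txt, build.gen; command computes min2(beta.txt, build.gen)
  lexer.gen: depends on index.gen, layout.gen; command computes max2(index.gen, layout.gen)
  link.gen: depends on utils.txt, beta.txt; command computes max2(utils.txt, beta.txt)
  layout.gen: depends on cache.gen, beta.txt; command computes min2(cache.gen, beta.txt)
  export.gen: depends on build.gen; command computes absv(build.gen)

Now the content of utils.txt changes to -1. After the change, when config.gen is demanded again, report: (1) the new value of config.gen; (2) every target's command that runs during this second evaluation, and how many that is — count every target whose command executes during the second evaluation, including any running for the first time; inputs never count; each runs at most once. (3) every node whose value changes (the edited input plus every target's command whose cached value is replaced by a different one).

Demanding config.gen again yields -4.
6 target commands run: build.gen, cache.gen, config.gen, index.gen, layout.gen, lexer.gen.
The nodes whose values change: build.gen, cache.gen, config.gen, index.gen, layout.gen, lexer.gen, utils.txt.

First demand of the output computes:
  build.gen = add(6, 6) = 12
  cache.gen = min2(0, 12) = 0
  index.gen = min2(6, 0) = 0
  layout.gen = min2(0, 0) = 0
  lexer.gen = max2(0, 0) = 0
  config.gen = add(0, 0) = 0

After the edit, cleaning proceeds:
  build.gen: a read changed (utils.txt 6->-1; utils.txt 6->-1) — executes, giving -2.
  cache.gen: a read changed (build.gen 12->-2) — executes, giving -2.
  index.gen: a read changed (utils.txt 6->-1; cache.gen 0->-2) — executes, giving -2.
  layout.gen: a read changed (cache.gen 0->-2) — executes, giving -2.
  lexer.gen: a read changed (index.gen 0->-2; layout.gen 0->-2) — executes, giving -2.
  config.gen: a read changed (cache.gen 0->-2; lexer.gen 0->-2) — executes, giving -4.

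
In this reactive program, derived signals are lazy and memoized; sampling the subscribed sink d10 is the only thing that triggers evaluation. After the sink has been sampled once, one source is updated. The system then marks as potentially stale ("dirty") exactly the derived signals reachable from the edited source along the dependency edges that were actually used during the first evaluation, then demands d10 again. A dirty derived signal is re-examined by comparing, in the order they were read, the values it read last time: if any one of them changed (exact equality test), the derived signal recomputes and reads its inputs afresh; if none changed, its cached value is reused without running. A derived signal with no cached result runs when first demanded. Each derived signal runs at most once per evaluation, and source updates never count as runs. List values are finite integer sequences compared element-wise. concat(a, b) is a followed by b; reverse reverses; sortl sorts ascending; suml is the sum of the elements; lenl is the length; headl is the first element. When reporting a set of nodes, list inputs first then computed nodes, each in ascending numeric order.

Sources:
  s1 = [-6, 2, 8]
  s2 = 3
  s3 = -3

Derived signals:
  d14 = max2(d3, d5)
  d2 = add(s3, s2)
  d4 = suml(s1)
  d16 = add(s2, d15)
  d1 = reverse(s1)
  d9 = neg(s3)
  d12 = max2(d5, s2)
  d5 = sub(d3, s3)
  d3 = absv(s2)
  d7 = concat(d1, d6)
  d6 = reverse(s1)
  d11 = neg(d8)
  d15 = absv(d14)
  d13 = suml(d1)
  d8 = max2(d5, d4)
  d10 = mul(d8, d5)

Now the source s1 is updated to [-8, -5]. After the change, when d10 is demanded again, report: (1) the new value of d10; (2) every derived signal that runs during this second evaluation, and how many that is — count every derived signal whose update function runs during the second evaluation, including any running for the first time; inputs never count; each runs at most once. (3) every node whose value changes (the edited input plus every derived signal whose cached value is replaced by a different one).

Demanding d10 again yields 36.
2 derived signals run: d4, d8.
The nodes whose values change: s1, d4.
Note the absorption at d8: it re-runs yet its value is the same, leaving the output's value untouched.

First demand of the output computes:
  d3 = absv(3) = 3
  d4 = suml([-6, 2, 8]) = 4
  d5 = sub(3, -3) = 6
  d8 = max2(6, 4) = 6
  d10 = mul(6, 6) = 36

After the edit, cleaning proceeds:
  d4: a read changed (s1 [-6, 2, 8]->[-8, -5]) — executes, giving -13.
  d8: a read changed (d4 4->-13) — executes, giving 6 — identical to its old value.
  d10: dirty, but its reads are unchanged (d8 unchanged, d5 unchanged); cached 36 stands.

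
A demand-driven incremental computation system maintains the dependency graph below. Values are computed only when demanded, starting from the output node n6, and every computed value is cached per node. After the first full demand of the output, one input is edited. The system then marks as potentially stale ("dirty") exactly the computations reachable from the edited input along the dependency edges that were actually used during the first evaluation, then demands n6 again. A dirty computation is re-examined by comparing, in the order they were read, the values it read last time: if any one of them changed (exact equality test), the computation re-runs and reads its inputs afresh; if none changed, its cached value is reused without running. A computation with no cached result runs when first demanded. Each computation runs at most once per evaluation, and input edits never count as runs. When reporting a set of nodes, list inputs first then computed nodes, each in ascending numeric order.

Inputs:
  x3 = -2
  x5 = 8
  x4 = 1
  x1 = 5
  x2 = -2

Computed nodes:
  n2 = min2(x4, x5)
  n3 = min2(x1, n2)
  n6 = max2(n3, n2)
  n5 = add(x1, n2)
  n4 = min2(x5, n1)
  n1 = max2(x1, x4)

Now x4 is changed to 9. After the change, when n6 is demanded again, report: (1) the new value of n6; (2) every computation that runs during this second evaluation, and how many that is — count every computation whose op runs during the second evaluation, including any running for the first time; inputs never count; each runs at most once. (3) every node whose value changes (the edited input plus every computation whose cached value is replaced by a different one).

New value of n6: 8.
Computations that run: n2, n3, n6 — 3 in total.
Values that change: x4, n2, n3, n6.

First evaluation (everything demanded from the output):
  n2 = min2(1, 8) = 1
  n3 = min2(5, 1) = 1
  n6 = max2(1, 1) = 1

Propagation after the edit:
  n2: runs — x4 1->9; result 8.
  n3: runs — n2 1->8; result 5.
  n6: runs — n3 1->5; n2 1->8; result 8.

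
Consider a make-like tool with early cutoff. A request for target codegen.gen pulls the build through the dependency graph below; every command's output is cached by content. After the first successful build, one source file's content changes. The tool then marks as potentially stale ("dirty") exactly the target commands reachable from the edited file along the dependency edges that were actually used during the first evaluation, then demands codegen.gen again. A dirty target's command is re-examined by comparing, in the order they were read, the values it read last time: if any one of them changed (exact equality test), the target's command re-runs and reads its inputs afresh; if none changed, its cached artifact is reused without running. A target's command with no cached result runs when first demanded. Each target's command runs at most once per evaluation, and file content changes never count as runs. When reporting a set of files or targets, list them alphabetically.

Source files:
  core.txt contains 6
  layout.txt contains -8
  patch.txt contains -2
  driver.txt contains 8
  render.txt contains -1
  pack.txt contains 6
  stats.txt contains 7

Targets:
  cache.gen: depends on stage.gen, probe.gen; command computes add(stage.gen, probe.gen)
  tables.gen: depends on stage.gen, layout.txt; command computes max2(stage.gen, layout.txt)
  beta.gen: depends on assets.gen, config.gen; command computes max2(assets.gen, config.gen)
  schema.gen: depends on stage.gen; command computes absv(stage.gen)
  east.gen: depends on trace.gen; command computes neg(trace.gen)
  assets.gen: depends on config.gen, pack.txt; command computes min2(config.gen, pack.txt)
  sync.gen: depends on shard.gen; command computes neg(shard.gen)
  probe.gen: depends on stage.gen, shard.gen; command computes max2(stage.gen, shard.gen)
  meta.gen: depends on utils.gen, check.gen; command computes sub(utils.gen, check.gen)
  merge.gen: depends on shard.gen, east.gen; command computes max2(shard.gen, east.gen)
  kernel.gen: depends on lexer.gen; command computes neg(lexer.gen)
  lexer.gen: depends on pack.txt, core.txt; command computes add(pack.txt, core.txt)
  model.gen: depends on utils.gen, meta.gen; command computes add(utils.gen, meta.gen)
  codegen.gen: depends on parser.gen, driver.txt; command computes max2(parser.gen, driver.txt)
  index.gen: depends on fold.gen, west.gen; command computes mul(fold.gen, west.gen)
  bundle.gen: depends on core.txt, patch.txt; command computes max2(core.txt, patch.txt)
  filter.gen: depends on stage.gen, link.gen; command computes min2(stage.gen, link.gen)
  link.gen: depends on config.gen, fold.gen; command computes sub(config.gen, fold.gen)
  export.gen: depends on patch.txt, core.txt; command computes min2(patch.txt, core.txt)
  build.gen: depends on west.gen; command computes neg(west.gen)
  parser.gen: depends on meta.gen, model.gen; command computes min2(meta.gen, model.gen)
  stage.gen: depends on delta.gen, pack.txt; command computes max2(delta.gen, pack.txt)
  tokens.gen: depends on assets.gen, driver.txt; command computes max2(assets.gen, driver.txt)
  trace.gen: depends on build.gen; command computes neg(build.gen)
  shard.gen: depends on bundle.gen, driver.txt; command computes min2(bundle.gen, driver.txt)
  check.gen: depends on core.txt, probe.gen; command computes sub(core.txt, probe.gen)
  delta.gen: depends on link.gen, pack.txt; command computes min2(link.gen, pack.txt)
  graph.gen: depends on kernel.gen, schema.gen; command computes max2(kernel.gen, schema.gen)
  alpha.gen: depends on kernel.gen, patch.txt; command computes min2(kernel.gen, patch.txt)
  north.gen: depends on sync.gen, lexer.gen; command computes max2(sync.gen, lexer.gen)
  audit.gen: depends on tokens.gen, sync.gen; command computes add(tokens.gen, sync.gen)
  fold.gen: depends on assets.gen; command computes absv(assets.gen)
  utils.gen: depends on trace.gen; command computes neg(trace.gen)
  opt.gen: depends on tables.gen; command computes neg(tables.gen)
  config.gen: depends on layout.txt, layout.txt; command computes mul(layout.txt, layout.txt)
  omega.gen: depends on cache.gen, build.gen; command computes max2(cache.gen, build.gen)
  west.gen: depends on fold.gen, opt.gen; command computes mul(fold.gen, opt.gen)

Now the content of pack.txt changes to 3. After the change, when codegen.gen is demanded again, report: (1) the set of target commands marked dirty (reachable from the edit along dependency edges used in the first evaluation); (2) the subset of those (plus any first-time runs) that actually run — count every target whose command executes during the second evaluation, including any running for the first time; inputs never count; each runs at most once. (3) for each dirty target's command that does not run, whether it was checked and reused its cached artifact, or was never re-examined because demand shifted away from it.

First demand of the output computes:
  bundle.gen = max2(6, -2) = 6
  config.gen = mul(-8, -8) = 64
  assets.gen = min2(64, 6) = 6
  fold.gen = absv(6) = 6
  link.gen = sub(64, 6) = 58
  delta.gen = min2(58, 6) = 6
  shard.gen = min2(6, 8) = 6
  stage.gen = max2(6, 6) = 6
  probe.gen = max2(6, 6) = 6
  check.gen = sub(6, 6) = 0
  tables.gen = max2(6, -8) = 6
  opt.gen = neg(6) = -6
  west.gen = mul(6, -6) = -36
  build.gen = neg(-36) = 36
  trace.gen = neg(36) = -36
  utils.gen = neg(-36) = 36
  meta.gen = sub(36, 0) = 36
  model.gen = add(36, 36) = 72
  parser.gen = min2(36, 72) = 36
  codegen.gen = max2(36, 8) = 36

After the edit, cleaning proceeds:
  assets.gen: a read changed (pack.txt 6->3) — executes, giving 3.
  fold.gen: a read changed (assets.gen 6->3) — executes, giving 3.
  link.gen: a read changed (fold.gen 6->3) — executes, giving 61.
  delta.gen: a read changed (link.gen 58->61; pack.txt 6->3) — executes, giving 3.
  stage.gen: a read changed (delta.gen 6->3; pack.txt 6->3) — executes, giving 3.
  probe.gen: a read changed (stage.gen 6->3) — executes, giving 6 — identical to its old value.
  check.gen: dirty, but its reads are unchanged (core.txt unchanged, probe.gen unchanged); cached 0 stands.
  tables.gen: a read changed (stage.gen 6->3) — executes, giving 3.
  opt.gen: a read changed (tables.gen 6->3) — executes, giving -3.
  west.gen: a read changed (fold.gen 6->3; opt.gen -6->-3) — executes, giving -9.
  build.gen: a read changed (west.gen -36->-9) — executes, giving 9.
  trace.gen: a read changed (build.gen 36->9) — executes, giving -9.
  utils.gen: a read changed (trace.gen -36->-9) — executes, giving 9.
  meta.gen: a read changed (utils.gen 36->9) — executes, giving 9.
  model.gen: a read changed (utils.gen 36->9; meta.gen 36->9) — executes, giving 18.
  parser.gen: a read changed (meta.gen 36->9; model.gen 72->18) — executes, giving 9.
  codegen.gen: a read changed (parser.gen 36->9) — executes, giving 9.

Note where the cutoff bites: check.gen is checked, finds nothing changed, and keeps its cache.

The edit dirties: assets.gen, build.gen, check.gen, codegen.gen, delta.gen, fold.gen, link.gen, meta.gen, model.gen, opt.gen, parser.gen, probe.gen, stage.gen, tables.gen, trace.gen, utils.gen, west.gen.
16 target commands run: assets.gen, build.gen, codegen.gen, delta.gen, fold.gen, link.gen, meta.gen, model.gen, opt.gen, parser.gen, probe.gen, stage.gen, tables.gen, trace.gen, utils.gen, west.gen.
Cache hits after checking: check.gen.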